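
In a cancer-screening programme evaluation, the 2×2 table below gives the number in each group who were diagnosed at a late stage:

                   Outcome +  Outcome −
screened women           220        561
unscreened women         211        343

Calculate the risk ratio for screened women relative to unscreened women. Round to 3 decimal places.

0.740

risk, screened women = 220/781 = 0.2817
risk, unscreened women = 211/554 = 0.3809
RR = 0.2817 / 0.3809 = 0.740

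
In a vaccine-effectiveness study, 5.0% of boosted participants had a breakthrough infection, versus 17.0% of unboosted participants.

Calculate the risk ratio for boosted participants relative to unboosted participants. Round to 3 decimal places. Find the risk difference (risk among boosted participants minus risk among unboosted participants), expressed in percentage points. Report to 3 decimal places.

RR = 0.294; RD = -12.000

RR = 0.0500 / 0.1700 = 0.294
risk difference = 0.0500 − 0.1700 = -0.1200 → -12.000 percentage points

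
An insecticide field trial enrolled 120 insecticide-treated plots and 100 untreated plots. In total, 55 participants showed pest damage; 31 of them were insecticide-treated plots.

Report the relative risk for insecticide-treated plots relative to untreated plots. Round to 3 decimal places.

insecticide-treated plots without the outcome: 120 − 31 = 89
untreated plots with the outcome: 55 − 31 = 24
untreated plots without the outcome: 100 − 24 = 76
risk, insecticide-treated plots = 31/120 = 0.2583
risk, untreated plots = 24/100 = 0.2400
RR = 0.2583 / 0.2400 = 1.076

1.076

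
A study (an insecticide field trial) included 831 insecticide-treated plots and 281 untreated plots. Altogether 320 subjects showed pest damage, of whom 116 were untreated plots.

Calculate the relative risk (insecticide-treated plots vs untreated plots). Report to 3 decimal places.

0.595

insecticide-treated plots with the outcome: 320 − 116 = 204
insecticide-treated plots without the outcome: 831 − 204 = 627
untreated plots without the outcome: 281 − 116 = 165
risk, insecticide-treated plots = 204/831 = 0.2455
risk, untreated plots = 116/281 = 0.4128
RR = 0.2455 / 0.4128 = 0.595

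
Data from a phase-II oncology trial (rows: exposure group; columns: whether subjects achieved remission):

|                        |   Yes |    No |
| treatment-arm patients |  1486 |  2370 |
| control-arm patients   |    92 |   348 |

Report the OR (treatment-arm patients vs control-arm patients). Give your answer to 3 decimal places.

OR = (1486 × 348) / (2370 × 92) = 517128/218040 ≈ 2.372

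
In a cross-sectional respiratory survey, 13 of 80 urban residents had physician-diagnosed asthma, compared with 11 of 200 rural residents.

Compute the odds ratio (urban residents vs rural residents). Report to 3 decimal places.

OR = (13 × 189) / (67 × 11) = 2457/737 ≈ 3.334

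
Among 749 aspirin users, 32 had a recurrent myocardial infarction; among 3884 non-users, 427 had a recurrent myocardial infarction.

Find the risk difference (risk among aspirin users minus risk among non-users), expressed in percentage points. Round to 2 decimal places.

risk, aspirin users = 32/749 = 0.04272
risk, non-users = 427/3884 = 0.10994
risk difference = 0.04272 − 0.10994 = -0.06721 → -6.72 percentage points

-6.72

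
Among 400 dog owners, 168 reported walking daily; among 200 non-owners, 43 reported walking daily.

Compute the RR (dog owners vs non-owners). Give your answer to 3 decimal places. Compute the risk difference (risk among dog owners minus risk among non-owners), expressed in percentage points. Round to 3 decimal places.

RR = 1.953; RD = 20.500

risk, dog owners = 168/400 = 0.4200
risk, non-owners = 43/200 = 0.2150
RR = 0.4200 / 0.2150 = 1.953
risk difference = 0.4200 − 0.2150 = 0.2050 → 20.500 percentage points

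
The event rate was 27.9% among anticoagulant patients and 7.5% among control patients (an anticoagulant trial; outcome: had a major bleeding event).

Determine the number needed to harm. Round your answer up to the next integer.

absolute risk difference = 0.204000
1 / 0.204000 = 4.902 → round up → 5

NNH ≈ 5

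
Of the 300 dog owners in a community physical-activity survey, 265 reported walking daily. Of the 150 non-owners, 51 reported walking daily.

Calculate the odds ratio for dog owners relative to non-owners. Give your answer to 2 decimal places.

OR = (265 × 99) / (35 × 51) = 26235/1785 ≈ 14.70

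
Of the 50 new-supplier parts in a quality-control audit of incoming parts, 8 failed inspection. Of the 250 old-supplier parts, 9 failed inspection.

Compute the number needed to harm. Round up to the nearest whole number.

9

risk, new-supplier parts = 8/50 = 0.160000
risk, old-supplier parts = 9/250 = 0.036000
absolute risk difference = 0.124000
1 / 0.124000 = 8.065 → round up → 9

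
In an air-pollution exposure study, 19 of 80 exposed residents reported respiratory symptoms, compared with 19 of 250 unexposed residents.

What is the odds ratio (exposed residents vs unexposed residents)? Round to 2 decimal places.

OR = (19 × 231) / (61 × 19) = 4389/1159 ≈ 3.79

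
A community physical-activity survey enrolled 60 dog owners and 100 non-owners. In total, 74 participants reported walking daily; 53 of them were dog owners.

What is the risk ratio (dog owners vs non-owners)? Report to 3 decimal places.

RR ≈ 4.206

dog owners without the outcome: 60 − 53 = 7
non-owners with the outcome: 74 − 53 = 21
non-owners without the outcome: 100 − 21 = 79
risk, dog owners = 53/60 = 0.8833
risk, non-owners = 21/100 = 0.2100
RR = 0.8833 / 0.2100 = 4.206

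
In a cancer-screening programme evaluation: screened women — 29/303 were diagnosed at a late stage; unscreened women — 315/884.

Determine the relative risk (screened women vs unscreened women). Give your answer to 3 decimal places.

risk, screened women = 29/303 = 0.0957
risk, unscreened women = 315/884 = 0.3563
RR = 0.0957 / 0.3563 = 0.269

0.269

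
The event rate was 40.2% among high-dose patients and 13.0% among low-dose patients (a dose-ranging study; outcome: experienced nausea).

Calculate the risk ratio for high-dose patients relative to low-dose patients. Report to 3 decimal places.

RR = 0.4020 / 0.1300 = 3.092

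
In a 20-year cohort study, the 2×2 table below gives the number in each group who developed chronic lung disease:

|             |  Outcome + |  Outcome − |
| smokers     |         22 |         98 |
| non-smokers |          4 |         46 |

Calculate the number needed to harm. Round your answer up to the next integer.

risk, smokers = 22/120 = 0.183333
risk, non-smokers = 4/50 = 0.080000
absolute risk difference = 0.103333
1 / 0.103333 = 9.677 → round up → 10

10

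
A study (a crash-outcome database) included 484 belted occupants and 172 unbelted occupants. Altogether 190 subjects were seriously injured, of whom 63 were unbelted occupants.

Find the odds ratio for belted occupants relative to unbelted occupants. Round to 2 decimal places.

belted occupants with the outcome: 190 − 63 = 127
belted occupants without the outcome: 484 − 127 = 357
unbelted occupants without the outcome: 172 − 63 = 109
OR = (127 × 109) / (357 × 63) = 13843/22491 ≈ 0.62

OR ≈ 0.62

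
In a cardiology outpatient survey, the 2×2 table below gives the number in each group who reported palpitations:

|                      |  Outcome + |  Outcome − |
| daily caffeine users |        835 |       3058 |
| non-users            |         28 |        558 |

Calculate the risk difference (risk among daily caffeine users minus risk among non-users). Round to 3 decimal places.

risk, daily caffeine users = 835/3893 = 0.21449
risk, non-users = 28/586 = 0.04778
risk difference = 0.21449 − 0.04778 = 0.167

0.167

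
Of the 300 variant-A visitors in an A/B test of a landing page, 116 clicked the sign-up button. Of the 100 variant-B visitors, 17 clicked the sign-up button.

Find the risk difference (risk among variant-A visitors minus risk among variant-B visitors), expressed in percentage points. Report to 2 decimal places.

risk, variant-A visitors = 116/300 = 0.3867
risk, variant-B visitors = 17/100 = 0.1700
risk difference = 0.3867 − 0.1700 = 0.2167 → 21.67 percentage points

RD ≈ 21.67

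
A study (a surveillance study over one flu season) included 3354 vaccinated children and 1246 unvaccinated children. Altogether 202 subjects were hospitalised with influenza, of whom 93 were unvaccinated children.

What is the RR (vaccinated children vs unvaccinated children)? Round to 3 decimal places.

vaccinated children with the outcome: 202 − 93 = 109
vaccinated children without the outcome: 3354 − 109 = 3245
unvaccinated children without the outcome: 1246 − 93 = 1153
risk, vaccinated children = 109/3354 = 0.03250
risk, unvaccinated children = 93/1246 = 0.07464
RR = 0.03250 / 0.07464 = 0.435

RR = 0.435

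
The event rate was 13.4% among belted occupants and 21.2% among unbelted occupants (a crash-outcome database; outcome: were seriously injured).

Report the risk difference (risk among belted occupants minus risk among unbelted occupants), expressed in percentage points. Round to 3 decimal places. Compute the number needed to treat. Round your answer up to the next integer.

RD = -7.800; NNT = 13

risk difference = 0.1340 − 0.2120 = -0.0780 → -7.800 percentage points
absolute risk difference = 0.078000
1 / 0.078000 = 12.821 → round up → 13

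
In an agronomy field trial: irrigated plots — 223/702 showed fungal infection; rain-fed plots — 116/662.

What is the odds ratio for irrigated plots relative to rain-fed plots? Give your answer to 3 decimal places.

OR = (223 × 546) / (479 × 116) = 121758/55564 ≈ 2.191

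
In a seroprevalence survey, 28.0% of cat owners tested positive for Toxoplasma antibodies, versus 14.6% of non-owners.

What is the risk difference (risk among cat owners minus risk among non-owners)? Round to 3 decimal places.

risk difference = 0.2800 − 0.1460 = 0.134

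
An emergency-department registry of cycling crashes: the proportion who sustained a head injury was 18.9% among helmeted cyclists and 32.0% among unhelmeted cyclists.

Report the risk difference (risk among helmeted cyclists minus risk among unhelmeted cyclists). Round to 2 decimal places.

risk difference = 0.1890 − 0.3200 = -0.13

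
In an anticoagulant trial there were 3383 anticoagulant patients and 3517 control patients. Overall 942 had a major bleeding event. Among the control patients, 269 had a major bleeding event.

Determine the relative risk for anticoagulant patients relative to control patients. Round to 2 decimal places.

RR: 2.60

anticoagulant patients with the outcome: 942 − 269 = 673
anticoagulant patients without the outcome: 3383 − 673 = 2710
control patients without the outcome: 3517 − 269 = 3248
risk, anticoagulant patients = 673/3383 = 0.1989
risk, control patients = 269/3517 = 0.0765
RR = 0.1989 / 0.0765 = 2.60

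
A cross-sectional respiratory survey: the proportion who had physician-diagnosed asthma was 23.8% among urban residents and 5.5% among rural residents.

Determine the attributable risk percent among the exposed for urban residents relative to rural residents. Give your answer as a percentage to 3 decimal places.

AR% = (0.2380 − 0.0550) / 0.2380 = 0.7689 → 76.891%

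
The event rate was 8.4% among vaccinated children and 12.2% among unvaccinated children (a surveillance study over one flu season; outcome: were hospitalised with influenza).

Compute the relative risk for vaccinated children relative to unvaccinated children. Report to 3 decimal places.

RR = 0.0840 / 0.1220 = 0.689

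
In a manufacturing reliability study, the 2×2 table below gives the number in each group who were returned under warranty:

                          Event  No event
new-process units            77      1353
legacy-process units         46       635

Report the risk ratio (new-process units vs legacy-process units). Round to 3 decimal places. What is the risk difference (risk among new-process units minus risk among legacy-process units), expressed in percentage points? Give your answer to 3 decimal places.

RR = 0.797; RD = -1.370

risk, new-process units = 77/1430 = 0.0538
risk, legacy-process units = 46/681 = 0.0675
RR = 0.0538 / 0.0675 = 0.797
risk difference = 0.0538 − 0.0675 = -0.0137 → -1.370 percentage points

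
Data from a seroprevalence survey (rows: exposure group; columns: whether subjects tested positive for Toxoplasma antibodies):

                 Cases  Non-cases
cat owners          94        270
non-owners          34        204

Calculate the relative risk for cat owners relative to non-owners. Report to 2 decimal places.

risk, cat owners = 94/364 = 0.2582
risk, non-owners = 34/238 = 0.1429
RR = 0.2582 / 0.1429 = 1.81

RR: 1.81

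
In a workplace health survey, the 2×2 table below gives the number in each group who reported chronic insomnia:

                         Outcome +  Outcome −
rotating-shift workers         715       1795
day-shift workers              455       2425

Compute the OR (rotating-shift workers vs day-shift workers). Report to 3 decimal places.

OR = (715 × 2425) / (1795 × 455) = 1733875/816725 ≈ 2.123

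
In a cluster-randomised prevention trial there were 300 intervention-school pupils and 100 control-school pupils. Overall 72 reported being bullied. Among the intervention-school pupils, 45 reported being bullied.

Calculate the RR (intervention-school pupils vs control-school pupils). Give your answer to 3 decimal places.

intervention-school pupils without the outcome: 300 − 45 = 255
control-school pupils with the outcome: 72 − 45 = 27
control-school pupils without the outcome: 100 − 27 = 73
risk, intervention-school pupils = 45/300 = 0.1500
risk, control-school pupils = 27/100 = 0.2700
RR = 0.1500 / 0.2700 = 0.556

RR = 0.556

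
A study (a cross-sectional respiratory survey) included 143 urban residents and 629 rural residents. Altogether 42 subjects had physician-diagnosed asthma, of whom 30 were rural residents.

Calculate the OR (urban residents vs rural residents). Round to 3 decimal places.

OR: 1.829

urban residents with the outcome: 42 − 30 = 12
urban residents without the outcome: 143 − 12 = 131
rural residents without the outcome: 629 − 30 = 599
odds, urban residents = 12/131 = 0.09160
odds, rural residents = 30/599 = 0.05008
OR = 0.09160 / 0.05008 = 1.829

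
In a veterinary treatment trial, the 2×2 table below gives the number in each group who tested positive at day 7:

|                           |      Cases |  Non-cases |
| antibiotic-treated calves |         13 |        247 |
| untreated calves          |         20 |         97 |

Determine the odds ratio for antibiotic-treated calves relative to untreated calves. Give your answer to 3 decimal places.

0.255

odds, antibiotic-treated calves = 13/247 = 0.0526
odds, untreated calves = 20/97 = 0.2062
OR = 0.0526 / 0.2062 = 0.255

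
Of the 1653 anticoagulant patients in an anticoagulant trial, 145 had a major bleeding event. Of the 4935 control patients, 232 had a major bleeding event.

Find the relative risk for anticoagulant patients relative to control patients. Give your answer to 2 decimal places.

RR ≈ 1.87

risk, anticoagulant patients = 145/1653 = 0.08772
risk, control patients = 232/4935 = 0.04701
RR = 0.08772 / 0.04701 = 1.87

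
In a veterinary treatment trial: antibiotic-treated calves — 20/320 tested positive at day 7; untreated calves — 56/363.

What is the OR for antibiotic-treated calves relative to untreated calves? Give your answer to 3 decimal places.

OR = (20 × 307) / (300 × 56) = 6140/16800 ≈ 0.365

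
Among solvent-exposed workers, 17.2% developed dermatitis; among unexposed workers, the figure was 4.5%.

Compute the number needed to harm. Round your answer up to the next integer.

absolute risk difference = 0.127000
1 / 0.127000 = 7.874 → round up → 8

NNH = 8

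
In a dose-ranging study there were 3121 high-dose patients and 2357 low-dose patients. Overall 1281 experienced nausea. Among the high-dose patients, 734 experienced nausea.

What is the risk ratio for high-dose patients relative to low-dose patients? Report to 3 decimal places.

1.013

high-dose patients without the outcome: 3121 − 734 = 2387
low-dose patients with the outcome: 1281 − 734 = 547
low-dose patients without the outcome: 2357 − 547 = 1810
risk, high-dose patients = 734/3121 = 0.2352
risk, low-dose patients = 547/2357 = 0.2321
RR = 0.2352 / 0.2321 = 1.013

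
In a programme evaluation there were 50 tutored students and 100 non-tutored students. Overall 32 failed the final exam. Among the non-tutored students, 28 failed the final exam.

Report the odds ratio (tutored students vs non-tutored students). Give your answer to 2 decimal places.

OR = 0.22

tutored students with the outcome: 32 − 28 = 4
tutored students without the outcome: 50 − 4 = 46
non-tutored students without the outcome: 100 − 28 = 72
OR = (4 × 72) / (46 × 28) = 288/1288 ≈ 0.22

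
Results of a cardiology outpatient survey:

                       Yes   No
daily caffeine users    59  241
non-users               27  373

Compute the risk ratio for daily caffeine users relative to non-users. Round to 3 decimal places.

risk, daily caffeine users = 59/300 = 0.1967
risk, non-users = 27/400 = 0.0675
RR = 0.1967 / 0.0675 = 2.914

RR ≈ 2.914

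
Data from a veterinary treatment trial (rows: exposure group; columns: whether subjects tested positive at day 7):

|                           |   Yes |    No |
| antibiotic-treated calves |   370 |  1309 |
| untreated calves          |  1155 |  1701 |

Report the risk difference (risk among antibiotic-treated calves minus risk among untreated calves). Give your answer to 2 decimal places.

-0.18

risk, antibiotic-treated calves = 370/1679 = 0.2204
risk, untreated calves = 1155/2856 = 0.4044
risk difference = 0.2204 − 0.4044 = -0.18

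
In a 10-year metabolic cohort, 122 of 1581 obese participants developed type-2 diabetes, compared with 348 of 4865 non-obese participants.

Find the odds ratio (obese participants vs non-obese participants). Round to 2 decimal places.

OR = (122 × 4517) / (1459 × 348) = 551074/507732 ≈ 1.09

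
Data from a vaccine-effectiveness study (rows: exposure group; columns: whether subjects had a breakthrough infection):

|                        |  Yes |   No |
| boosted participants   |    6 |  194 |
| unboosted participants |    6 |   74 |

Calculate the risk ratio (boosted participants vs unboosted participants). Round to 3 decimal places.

0.400

risk, boosted participants = 6/200 = 0.03000
risk, unboosted participants = 6/80 = 0.07500
RR = 0.03000 / 0.07500 = 0.400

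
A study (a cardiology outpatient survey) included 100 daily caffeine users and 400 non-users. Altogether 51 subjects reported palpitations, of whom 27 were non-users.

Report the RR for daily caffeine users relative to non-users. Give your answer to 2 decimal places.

daily caffeine users with the outcome: 51 − 27 = 24
daily caffeine users without the outcome: 100 − 24 = 76
non-users without the outcome: 400 − 27 = 373
risk, daily caffeine users = 24/100 = 0.2400
risk, non-users = 27/400 = 0.0675
RR = 0.2400 / 0.0675 = 3.56

RR: 3.56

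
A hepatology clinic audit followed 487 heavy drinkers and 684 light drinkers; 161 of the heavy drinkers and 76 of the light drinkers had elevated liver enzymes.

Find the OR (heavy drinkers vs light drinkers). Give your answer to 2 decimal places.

OR ≈ 3.95

odds, heavy drinkers = 161/326 = 0.4939
odds, light drinkers = 76/608 = 0.1250
OR = 0.4939 / 0.1250 = 3.95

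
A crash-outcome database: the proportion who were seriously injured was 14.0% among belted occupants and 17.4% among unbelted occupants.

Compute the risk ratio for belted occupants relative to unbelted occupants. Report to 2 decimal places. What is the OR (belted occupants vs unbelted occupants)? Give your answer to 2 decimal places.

RR = 0.80; OR = 0.77

RR = 0.1400 / 0.1740 = 0.80
odds, belted occupants = 0.1400/0.8600 = 0.1628
odds, unbelted occupants = 0.1740/0.8260 = 0.2107
OR = 0.1628 / 0.2107 = 0.77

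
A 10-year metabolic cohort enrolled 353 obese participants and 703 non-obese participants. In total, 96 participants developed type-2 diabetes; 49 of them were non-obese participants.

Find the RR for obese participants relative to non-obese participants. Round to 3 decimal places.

RR: 1.910

obese participants with the outcome: 96 − 49 = 47
obese participants without the outcome: 353 − 47 = 306
non-obese participants without the outcome: 703 − 49 = 654
risk, obese participants = 47/353 = 0.1331
risk, non-obese participants = 49/703 = 0.0697
RR = 0.1331 / 0.0697 = 1.910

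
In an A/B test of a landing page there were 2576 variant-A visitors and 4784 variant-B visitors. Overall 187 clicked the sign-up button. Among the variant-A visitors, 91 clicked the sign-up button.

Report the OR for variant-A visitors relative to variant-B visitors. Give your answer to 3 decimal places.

variant-A visitors without the outcome: 2576 − 91 = 2485
variant-B visitors with the outcome: 187 − 91 = 96
variant-B visitors without the outcome: 4784 − 96 = 4688
OR = (91 × 4688) / (2485 × 96) = 426608/238560 ≈ 1.788

OR = 1.788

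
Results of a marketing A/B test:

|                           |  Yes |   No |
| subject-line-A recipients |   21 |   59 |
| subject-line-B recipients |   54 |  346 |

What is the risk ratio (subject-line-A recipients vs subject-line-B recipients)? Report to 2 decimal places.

risk, subject-line-A recipients = 21/80 = 0.2625
risk, subject-line-B recipients = 54/400 = 0.1350
RR = 0.2625 / 0.1350 = 1.94

1.94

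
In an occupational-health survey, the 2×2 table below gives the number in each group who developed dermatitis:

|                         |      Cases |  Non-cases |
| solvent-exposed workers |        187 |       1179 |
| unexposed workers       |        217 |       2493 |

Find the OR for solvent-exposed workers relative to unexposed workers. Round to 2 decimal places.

1.82

odds, solvent-exposed workers = 187/1179 = 0.1586
odds, unexposed workers = 217/2493 = 0.0870
OR = 0.1586 / 0.0870 = 1.82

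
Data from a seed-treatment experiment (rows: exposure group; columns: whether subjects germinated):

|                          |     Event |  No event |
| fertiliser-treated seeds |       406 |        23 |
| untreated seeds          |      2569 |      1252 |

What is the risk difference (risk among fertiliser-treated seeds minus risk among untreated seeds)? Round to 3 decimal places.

risk, fertiliser-treated seeds = 406/429 = 0.9464
risk, untreated seeds = 2569/3821 = 0.6723
risk difference = 0.9464 − 0.6723 = 0.274

0.274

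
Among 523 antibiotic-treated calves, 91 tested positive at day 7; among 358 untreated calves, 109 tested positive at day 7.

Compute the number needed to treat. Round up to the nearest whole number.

risk, antibiotic-treated calves = 91/523 = 0.173996
risk, untreated calves = 109/358 = 0.304469
absolute risk difference = 0.130473
1 / 0.130473 = 7.664 → round up → 8

8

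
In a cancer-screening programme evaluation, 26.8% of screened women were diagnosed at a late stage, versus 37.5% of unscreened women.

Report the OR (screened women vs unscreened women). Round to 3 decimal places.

0.610

odds, screened women = 0.2680/0.7320 = 0.3661
odds, unscreened women = 0.3750/0.6250 = 0.6000
OR = 0.3661 / 0.6000 = 0.610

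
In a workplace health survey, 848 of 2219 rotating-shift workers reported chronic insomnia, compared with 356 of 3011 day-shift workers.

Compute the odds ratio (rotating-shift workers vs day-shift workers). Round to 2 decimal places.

odds, rotating-shift workers = 848/1371 = 0.6185
odds, day-shift workers = 356/2655 = 0.1341
OR = 0.6185 / 0.1341 = 4.61

OR = 4.61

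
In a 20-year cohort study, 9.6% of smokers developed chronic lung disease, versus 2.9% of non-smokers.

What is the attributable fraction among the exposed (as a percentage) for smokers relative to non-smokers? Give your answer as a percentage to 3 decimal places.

AR% = (0.09600 − 0.02900) / 0.09600 = 0.6979 → 69.792%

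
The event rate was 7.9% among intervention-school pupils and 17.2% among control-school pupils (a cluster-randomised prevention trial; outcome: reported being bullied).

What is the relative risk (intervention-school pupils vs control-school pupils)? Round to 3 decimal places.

RR = 0.0790 / 0.1720 = 0.459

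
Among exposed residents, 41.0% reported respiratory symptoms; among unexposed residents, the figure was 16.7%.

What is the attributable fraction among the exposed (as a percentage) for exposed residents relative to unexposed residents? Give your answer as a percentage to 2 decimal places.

AR% = (0.4100 − 0.1670) / 0.4100 = 0.5927 → 59.27%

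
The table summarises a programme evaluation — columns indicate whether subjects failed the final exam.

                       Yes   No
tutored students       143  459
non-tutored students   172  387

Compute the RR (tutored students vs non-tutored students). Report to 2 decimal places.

risk, tutored students = 143/602 = 0.2375
risk, non-tutored students = 172/559 = 0.3077
RR = 0.2375 / 0.3077 = 0.77

RR = 0.77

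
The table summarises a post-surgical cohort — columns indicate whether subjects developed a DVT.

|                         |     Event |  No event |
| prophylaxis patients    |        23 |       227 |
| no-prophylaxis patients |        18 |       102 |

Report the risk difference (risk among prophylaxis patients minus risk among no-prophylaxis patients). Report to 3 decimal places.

-0.058

risk, prophylaxis patients = 23/250 = 0.0920
risk, no-prophylaxis patients = 18/120 = 0.1500
risk difference = 0.0920 − 0.1500 = -0.058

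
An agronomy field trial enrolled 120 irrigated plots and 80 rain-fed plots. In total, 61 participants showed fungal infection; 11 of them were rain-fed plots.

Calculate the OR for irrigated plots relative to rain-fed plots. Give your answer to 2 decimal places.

irrigated plots with the outcome: 61 − 11 = 50
irrigated plots without the outcome: 120 − 50 = 70
rain-fed plots without the outcome: 80 − 11 = 69
OR = (50 × 69) / (70 × 11) = 3450/770 ≈ 4.48

OR: 4.48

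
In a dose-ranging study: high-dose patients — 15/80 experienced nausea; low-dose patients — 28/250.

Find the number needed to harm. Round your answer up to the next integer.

14

risk, high-dose patients = 15/80 = 0.187500
risk, low-dose patients = 28/250 = 0.112000
absolute risk difference = 0.075500
1 / 0.075500 = 13.245 → round up → 14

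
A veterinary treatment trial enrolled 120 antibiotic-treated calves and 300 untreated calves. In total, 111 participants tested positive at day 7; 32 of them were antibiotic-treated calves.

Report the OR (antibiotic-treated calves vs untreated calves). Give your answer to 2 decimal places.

OR = 1.02

antibiotic-treated calves without the outcome: 120 − 32 = 88
untreated calves with the outcome: 111 − 32 = 79
untreated calves without the outcome: 300 − 79 = 221
odds, antibiotic-treated calves = 32/88 = 0.3636
odds, untreated calves = 79/221 = 0.3575
OR = 0.3636 / 0.3575 = 1.02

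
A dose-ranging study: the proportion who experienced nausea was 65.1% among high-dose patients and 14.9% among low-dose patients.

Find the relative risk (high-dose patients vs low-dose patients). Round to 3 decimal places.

RR = 0.6510 / 0.1490 = 4.369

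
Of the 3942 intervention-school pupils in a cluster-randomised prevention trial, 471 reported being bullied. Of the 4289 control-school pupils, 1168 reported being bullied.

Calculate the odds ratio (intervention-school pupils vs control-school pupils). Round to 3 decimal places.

OR = (471 × 3121) / (3471 × 1168) = 1469991/4054128 ≈ 0.363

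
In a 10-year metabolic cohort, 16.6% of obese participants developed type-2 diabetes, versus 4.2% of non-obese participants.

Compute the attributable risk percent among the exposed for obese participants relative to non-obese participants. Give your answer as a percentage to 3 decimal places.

AR% = (0.16600 − 0.04200) / 0.16600 = 0.7470 → 74.699%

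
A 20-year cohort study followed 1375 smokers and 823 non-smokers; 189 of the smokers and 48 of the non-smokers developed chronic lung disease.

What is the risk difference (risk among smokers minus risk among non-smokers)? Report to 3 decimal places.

risk, smokers = 189/1375 = 0.1375
risk, non-smokers = 48/823 = 0.0583
risk difference = 0.1375 − 0.0583 = 0.079

0.079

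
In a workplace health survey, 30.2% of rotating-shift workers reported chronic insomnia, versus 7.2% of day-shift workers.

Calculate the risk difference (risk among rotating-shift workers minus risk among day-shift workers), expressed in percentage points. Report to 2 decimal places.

risk difference = 0.3020 − 0.0720 = 0.2300 → 23.00 percentage points

23.00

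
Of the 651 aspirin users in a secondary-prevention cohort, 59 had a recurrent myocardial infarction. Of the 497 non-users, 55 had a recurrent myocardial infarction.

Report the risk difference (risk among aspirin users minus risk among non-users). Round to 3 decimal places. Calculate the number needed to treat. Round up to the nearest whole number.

risk, aspirin users = 59/651 = 0.0906
risk, non-users = 55/497 = 0.1107
risk difference = 0.0906 − 0.1107 = -0.020
absolute risk difference = 0.020034
1 / 0.020034 = 49.915 → round up → 50

RD = -0.020; NNT = 50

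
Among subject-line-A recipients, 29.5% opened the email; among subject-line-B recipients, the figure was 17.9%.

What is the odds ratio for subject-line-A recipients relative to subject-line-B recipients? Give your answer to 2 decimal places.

odds, subject-line-A recipients = 0.2950/0.7050 = 0.4184
odds, subject-line-B recipients = 0.1790/0.8210 = 0.2180
OR = 0.4184 / 0.2180 = 1.92

1.92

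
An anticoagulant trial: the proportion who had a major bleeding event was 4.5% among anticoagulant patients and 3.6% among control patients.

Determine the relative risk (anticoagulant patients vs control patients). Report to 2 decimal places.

RR = 0.04500 / 0.03600 = 1.25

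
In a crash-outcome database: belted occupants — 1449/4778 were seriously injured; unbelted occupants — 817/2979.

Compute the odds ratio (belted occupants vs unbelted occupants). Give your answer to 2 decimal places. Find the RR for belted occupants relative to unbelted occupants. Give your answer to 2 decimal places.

OR = 1.15; RR = 1.11

OR = (1449 × 2162) / (3329 × 817) = 3132738/2719793 ≈ 1.15
risk, belted occupants = 1449/4778 = 0.3033
risk, unbelted occupants = 817/2979 = 0.2743
RR = 0.3033 / 0.2743 = 1.11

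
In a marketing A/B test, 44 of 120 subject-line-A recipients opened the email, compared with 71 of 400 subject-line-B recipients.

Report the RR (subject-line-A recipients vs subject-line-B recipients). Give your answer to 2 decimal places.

risk, subject-line-A recipients = 44/120 = 0.3667
risk, subject-line-B recipients = 71/400 = 0.1775
RR = 0.3667 / 0.1775 = 2.07

RR = 2.07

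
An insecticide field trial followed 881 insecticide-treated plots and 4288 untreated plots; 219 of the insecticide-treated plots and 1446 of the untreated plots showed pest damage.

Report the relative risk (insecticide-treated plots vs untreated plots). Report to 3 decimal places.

RR = 0.737

risk, insecticide-treated plots = 219/881 = 0.2486
risk, untreated plots = 1446/4288 = 0.3372
RR = 0.2486 / 0.3372 = 0.737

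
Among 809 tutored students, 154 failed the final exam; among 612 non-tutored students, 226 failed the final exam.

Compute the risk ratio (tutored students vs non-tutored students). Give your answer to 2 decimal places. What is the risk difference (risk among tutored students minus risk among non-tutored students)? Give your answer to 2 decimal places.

RR = 0.52; RD = -0.18

risk, tutored students = 154/809 = 0.1904
risk, non-tutored students = 226/612 = 0.3693
RR = 0.1904 / 0.3693 = 0.52
risk difference = 0.1904 − 0.3693 = -0.18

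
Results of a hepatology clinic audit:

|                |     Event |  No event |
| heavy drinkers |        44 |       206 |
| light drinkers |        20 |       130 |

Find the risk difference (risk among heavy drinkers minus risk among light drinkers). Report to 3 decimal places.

risk, heavy drinkers = 44/250 = 0.1760
risk, light drinkers = 20/150 = 0.1333
risk difference = 0.1760 − 0.1333 = 0.043

RD: 0.043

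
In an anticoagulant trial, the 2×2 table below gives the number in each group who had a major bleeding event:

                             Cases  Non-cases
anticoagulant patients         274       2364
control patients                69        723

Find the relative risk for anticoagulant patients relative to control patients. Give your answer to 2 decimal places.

risk, anticoagulant patients = 274/2638 = 0.1039
risk, control patients = 69/792 = 0.0871
RR = 0.1039 / 0.0871 = 1.19

1.19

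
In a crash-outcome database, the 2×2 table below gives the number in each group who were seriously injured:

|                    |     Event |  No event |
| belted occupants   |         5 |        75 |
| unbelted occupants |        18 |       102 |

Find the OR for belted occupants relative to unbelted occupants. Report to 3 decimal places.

OR = (5 × 102) / (75 × 18) = 510/1350 ≈ 0.378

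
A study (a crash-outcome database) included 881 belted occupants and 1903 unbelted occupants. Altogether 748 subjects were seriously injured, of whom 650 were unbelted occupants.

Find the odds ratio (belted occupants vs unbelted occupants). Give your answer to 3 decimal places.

belted occupants with the outcome: 748 − 650 = 98
belted occupants without the outcome: 881 − 98 = 783
unbelted occupants without the outcome: 1903 − 650 = 1253
OR = (98 × 1253) / (783 × 650) = 122794/508950 ≈ 0.241

OR ≈ 0.241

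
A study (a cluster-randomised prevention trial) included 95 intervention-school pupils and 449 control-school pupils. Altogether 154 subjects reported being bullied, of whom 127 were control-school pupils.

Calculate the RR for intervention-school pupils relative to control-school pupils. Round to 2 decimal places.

1.00

intervention-school pupils with the outcome: 154 − 127 = 27
intervention-school pupils without the outcome: 95 − 27 = 68
control-school pupils without the outcome: 449 − 127 = 322
risk, intervention-school pupils = 27/95 = 0.2842
risk, control-school pupils = 127/449 = 0.2829
RR = 0.2842 / 0.2829 = 1.00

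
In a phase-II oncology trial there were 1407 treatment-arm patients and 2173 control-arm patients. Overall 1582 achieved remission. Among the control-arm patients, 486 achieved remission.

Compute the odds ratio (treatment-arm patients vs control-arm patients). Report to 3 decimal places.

OR ≈ 12.233

treatment-arm patients with the outcome: 1582 − 486 = 1096
treatment-arm patients without the outcome: 1407 − 1096 = 311
control-arm patients without the outcome: 2173 − 486 = 1687
OR = (1096 × 1687) / (311 × 486) = 1848952/151146 ≈ 12.233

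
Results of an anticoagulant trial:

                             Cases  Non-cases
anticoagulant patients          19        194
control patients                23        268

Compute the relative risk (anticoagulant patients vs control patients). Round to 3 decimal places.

risk, anticoagulant patients = 19/213 = 0.0892
risk, control patients = 23/291 = 0.0790
RR = 0.0892 / 0.0790 = 1.129

1.129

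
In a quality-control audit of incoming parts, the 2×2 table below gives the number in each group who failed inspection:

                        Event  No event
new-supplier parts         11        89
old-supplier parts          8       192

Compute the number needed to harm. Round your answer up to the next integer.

15

risk, new-supplier parts = 11/100 = 0.110000
risk, old-supplier parts = 8/200 = 0.040000
absolute risk difference = 0.070000
1 / 0.070000 = 14.286 → round up → 15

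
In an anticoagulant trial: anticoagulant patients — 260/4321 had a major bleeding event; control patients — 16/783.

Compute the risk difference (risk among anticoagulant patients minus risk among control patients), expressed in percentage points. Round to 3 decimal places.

risk, anticoagulant patients = 260/4321 = 0.06017
risk, control patients = 16/783 = 0.02043
risk difference = 0.06017 − 0.02043 = 0.03974 → 3.974 percentage points

3.974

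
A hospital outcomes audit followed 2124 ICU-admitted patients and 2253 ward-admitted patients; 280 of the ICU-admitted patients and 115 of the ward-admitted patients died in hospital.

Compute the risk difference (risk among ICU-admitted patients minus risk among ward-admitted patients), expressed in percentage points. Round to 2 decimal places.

RD = 8.08

risk, ICU-admitted patients = 280/2124 = 0.1318
risk, ward-admitted patients = 115/2253 = 0.0510
risk difference = 0.1318 − 0.0510 = 0.0808 → 8.08 percentage points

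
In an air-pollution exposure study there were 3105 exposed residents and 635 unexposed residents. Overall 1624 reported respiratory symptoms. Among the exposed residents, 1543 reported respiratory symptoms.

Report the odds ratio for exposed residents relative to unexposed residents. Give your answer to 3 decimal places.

exposed residents without the outcome: 3105 − 1543 = 1562
unexposed residents with the outcome: 1624 − 1543 = 81
unexposed residents without the outcome: 635 − 81 = 554
odds, exposed residents = 1543/1562 = 0.9878
odds, unexposed residents = 81/554 = 0.1462
OR = 0.9878 / 0.1462 = 6.756

OR ≈ 6.756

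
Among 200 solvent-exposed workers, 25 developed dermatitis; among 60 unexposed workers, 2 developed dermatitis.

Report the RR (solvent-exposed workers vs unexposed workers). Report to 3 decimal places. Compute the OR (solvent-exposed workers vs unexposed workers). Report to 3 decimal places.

risk, solvent-exposed workers = 25/200 = 0.12500
risk, unexposed workers = 2/60 = 0.03333
RR = 0.12500 / 0.03333 = 3.750
OR = (25 × 58) / (175 × 2) = 1450/350 ≈ 4.143

RR = 3.750; OR = 4.143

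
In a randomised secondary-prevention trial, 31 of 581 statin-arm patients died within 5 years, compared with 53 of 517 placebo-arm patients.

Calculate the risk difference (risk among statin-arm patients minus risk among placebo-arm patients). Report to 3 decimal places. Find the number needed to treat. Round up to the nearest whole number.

RD = -0.049; NNT = 21

risk, statin-arm patients = 31/581 = 0.0534
risk, placebo-arm patients = 53/517 = 0.1025
risk difference = 0.0534 − 0.1025 = -0.049
absolute risk difference = 0.049158
1 / 0.049158 = 20.343 → round up → 21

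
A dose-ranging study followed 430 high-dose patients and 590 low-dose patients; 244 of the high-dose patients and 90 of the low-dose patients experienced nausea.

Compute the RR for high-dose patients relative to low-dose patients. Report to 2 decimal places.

RR: 3.72

risk, high-dose patients = 244/430 = 0.5674
risk, low-dose patients = 90/590 = 0.1525
RR = 0.5674 / 0.1525 = 3.72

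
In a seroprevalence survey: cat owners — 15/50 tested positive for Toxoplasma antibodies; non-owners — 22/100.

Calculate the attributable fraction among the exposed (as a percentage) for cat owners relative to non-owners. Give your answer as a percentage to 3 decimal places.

AR%: 26.667%

risk, cat owners = 15/50 = 0.3000
risk, non-owners = 22/100 = 0.2200
AR% = (0.3000 − 0.2200) / 0.3000 = 0.2667 → 26.667%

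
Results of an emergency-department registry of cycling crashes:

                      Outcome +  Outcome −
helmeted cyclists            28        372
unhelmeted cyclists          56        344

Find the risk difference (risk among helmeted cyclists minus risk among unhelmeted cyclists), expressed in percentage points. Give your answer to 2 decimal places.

-7.00

risk, helmeted cyclists = 28/400 = 0.0700
risk, unhelmeted cyclists = 56/400 = 0.1400
risk difference = 0.0700 − 0.1400 = -0.0700 → -7.00 percentage points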